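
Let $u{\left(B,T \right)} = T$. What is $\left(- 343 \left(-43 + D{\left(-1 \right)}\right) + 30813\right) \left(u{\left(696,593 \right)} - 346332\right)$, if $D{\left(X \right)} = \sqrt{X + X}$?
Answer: $-15752560318 + 118588477 i \sqrt{2} \approx -1.5753 \cdot 10^{10} + 1.6771 \cdot 10^{8} i$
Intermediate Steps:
$D{\left(X \right)} = \sqrt{2} \sqrt{X}$ ($D{\left(X \right)} = \sqrt{2 X} = \sqrt{2} \sqrt{X}$)
$\left(- 343 \left(-43 + D{\left(-1 \right)}\right) + 30813\right) \left(u{\left(696,593 \right)} - 346332\right) = \left(- 343 \left(-43 + \sqrt{2} \sqrt{-1}\right) + 30813\right) \left(593 - 346332\right) = \left(- 343 \left(-43 + \sqrt{2} i\right) + 30813\right) \left(-345739\right) = \left(- 343 \left(-43 + i \sqrt{2}\right) + 30813\right) \left(-345739\right) = \left(\left(14749 - 343 i \sqrt{2}\right) + 30813\right) \left(-345739\right) = \left(45562 - 343 i \sqrt{2}\right) \left(-345739\right) = -15752560318 + 118588477 i \sqrt{2}$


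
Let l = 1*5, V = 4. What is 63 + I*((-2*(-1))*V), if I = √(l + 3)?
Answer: 63 + 16*√2 ≈ 85.627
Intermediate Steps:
l = 5
I = 2*√2 (I = √(5 + 3) = √8 = 2*√2 ≈ 2.8284)
63 + I*((-2*(-1))*V) = 63 + (2*√2)*(-2*(-1)*4) = 63 + (2*√2)*(2*4) = 63 + (2*√2)*8 = 63 + 16*√2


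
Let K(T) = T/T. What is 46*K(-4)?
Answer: 46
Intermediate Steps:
K(T) = 1
46*K(-4) = 46*1 = 46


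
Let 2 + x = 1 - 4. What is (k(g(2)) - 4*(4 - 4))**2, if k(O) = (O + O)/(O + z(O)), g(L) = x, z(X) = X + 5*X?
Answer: 4/49 ≈ 0.081633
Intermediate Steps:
x = -5 (x = -2 + (1 - 4) = -2 - 3 = -5)
z(X) = 6*X
g(L) = -5
k(O) = 2/7 (k(O) = (O + O)/(O + 6*O) = (2*O)/((7*O)) = (2*O)*(1/(7*O)) = 2/7)
(k(g(2)) - 4*(4 - 4))**2 = (2/7 - 4*(4 - 4))**2 = (2/7 - 4*0)**2 = (2/7 + 0)**2 = (2/7)**2 = 4/49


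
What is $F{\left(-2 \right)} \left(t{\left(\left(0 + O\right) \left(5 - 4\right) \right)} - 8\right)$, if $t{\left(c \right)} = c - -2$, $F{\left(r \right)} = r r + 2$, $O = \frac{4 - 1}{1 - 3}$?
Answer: $-45$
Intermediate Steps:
$O = - \frac{3}{2}$ ($O = \frac{3}{-2} = 3 \left(- \frac{1}{2}\right) = - \frac{3}{2} \approx -1.5$)
$F{\left(r \right)} = 2 + r^{2}$ ($F{\left(r \right)} = r^{2} + 2 = 2 + r^{2}$)
$t{\left(c \right)} = 2 + c$ ($t{\left(c \right)} = c + 2 = 2 + c$)
$F{\left(-2 \right)} \left(t{\left(\left(0 + O\right) \left(5 - 4\right) \right)} - 8\right) = \left(2 + \left(-2\right)^{2}\right) \left(\left(2 + \left(0 - \frac{3}{2}\right) \left(5 - 4\right)\right) - 8\right) = \left(2 + 4\right) \left(\left(2 - \frac{3}{2}\right) - 8\right) = 6 \left(\left(2 - \frac{3}{2}\right) - 8\right) = 6 \left(\frac{1}{2} - 8\right) = 6 \left(- \frac{15}{2}\right) = -45$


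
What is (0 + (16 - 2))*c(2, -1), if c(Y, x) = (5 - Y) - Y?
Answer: 14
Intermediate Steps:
c(Y, x) = 5 - 2*Y
(0 + (16 - 2))*c(2, -1) = (0 + (16 - 2))*(5 - 2*2) = (0 + 14)*(5 - 4) = 14*1 = 14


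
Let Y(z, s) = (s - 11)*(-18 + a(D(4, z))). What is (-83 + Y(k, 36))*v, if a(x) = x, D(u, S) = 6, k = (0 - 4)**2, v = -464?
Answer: 177712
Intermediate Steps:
k = 16 (k = (-4)**2 = 16)
Y(z, s) = 132 - 12*s (Y(z, s) = (s - 11)*(-18 + 6) = (-11 + s)*(-12) = 132 - 12*s)
(-83 + Y(k, 36))*v = (-83 + (132 - 12*36))*(-464) = (-83 + (132 - 432))*(-464) = (-83 - 300)*(-464) = -383*(-464) = 177712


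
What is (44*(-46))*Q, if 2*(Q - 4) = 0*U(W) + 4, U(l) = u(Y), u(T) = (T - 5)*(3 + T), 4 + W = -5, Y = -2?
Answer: -12144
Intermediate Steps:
W = -9 (W = -4 - 5 = -9)
u(T) = (-5 + T)*(3 + T)
U(l) = -7 (U(l) = -15 + (-2)² - 2*(-2) = -15 + 4 + 4 = -7)
Q = 6 (Q = 4 + (0*(-7) + 4)/2 = 4 + (0 + 4)/2 = 4 + (½)*4 = 4 + 2 = 6)
(44*(-46))*Q = (44*(-46))*6 = -2024*6 = -12144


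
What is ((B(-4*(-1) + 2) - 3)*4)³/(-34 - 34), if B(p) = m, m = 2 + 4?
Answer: -432/17 ≈ -25.412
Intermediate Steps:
m = 6
B(p) = 6
((B(-4*(-1) + 2) - 3)*4)³/(-34 - 34) = ((6 - 3)*4)³/(-34 - 34) = (3*4)³/(-68) = 12³*(-1/68) = 1728*(-1/68) = -432/17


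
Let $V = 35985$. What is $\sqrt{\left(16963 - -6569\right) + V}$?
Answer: $3 \sqrt{6613} \approx 243.96$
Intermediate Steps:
$\sqrt{\left(16963 - -6569\right) + V} = \sqrt{\left(16963 - -6569\right) + 35985} = \sqrt{\left(16963 + 6569\right) + 35985} = \sqrt{23532 + 35985} = \sqrt{59517} = 3 \sqrt{6613}$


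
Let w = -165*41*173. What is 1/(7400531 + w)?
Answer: 1/6230186 ≈ 1.6051e-7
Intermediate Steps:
w = -1170345 (w = -6765*173 = -1170345)
1/(7400531 + w) = 1/(7400531 - 1170345) = 1/6230186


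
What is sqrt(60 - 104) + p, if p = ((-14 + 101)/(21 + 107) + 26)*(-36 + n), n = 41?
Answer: 17075/128 + 2*I*sqrt(11) ≈ 133.4 + 6.6332*I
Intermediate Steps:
p = 17075/128 (p = ((-14 + 101)/(21 + 107) + 26)*(-36 + 41) = (87/128 + 26)*5 = (3415/128)*5 = 17075/128 ≈ 133.40)
sqrt(60 - 104) + p = sqrt(60 - 104) + 17075/128 = sqrt(-44) + 17075/128 = 2*I*sqrt(11) + 17075/128 = 17075/128 + 2*I*sqrt(11)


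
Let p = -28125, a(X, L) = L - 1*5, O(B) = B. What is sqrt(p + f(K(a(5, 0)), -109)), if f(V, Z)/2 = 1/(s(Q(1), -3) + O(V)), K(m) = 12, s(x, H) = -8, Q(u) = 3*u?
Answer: I*sqrt(112498)/2 ≈ 167.7*I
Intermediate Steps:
a(X, L) = -5 + L (a(X, L) = L - 5 = -5 + L)
f(V, Z) = 2/(-8 + V)
sqrt(p + f(K(a(5, 0)), -109)) = sqrt(-28125 + 2/(-8 + 12)) = sqrt(-28125 + 2/4) = sqrt(-28125 + 2*(1/4)) = sqrt(-28125 + 1/2) = sqrt(-56249/2) = I*sqrt(112498)/2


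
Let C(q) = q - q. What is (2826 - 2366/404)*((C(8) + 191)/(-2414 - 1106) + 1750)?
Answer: 3509052233221/711040 ≈ 4.9351e+6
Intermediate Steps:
C(q) = 0
(2826 - 2366/404)*((C(8) + 191)/(-2414 - 1106) + 1750) = (2826 - 2366/404)*((0 + 191)/(-2414 - 1106) + 1750) = (2826 - 2366*1/404)*(191/(-3520) + 1750) = (2826 - 1183/202)*(191*(-1/3520) + 1750) = 569669*(-191/3520 + 1750)/202 = (569669/202)*(6159809/3520) = 3509052233221/711040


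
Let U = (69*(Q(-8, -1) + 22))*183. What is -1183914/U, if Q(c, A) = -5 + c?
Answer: -131546/12627 ≈ -10.418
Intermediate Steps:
U = 113643 (U = (69*((-5 - 8) + 22))*183 = (69*(-13 + 22))*183 = (69*9)*183 = 621*183 = 113643)
-1183914/U = -1183914/113643 = -1183914*1/113643 = -131546/12627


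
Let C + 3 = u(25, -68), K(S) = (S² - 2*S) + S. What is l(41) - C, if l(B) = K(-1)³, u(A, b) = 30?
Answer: -19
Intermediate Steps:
K(S) = S² - S
C = 27 (C = -3 + 30 = 27)
l(B) = 8 (l(B) = (-(-1 - 1))³ = (-1*(-2))³ = 2³ = 8)
l(41) - C = 8 - 1*27 = 8 - 27 = -19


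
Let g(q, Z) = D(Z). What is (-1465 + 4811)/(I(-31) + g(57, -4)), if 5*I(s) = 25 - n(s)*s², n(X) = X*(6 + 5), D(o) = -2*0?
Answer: 1195/23409 ≈ 0.051049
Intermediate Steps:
D(o) = 0
n(X) = 11*X (n(X) = X*11 = 11*X)
I(s) = 5 - 11*s³/5 (I(s) = (25 - 11*s*s²)/5 = (25 - 11*s³)/5 = 5 - 11*s³/5)
g(q, Z) = 0
(-1465 + 4811)/(I(-31) + g(57, -4)) = (-1465 + 4811)/((5 - 11/5*(-31)³) + 0) = 3346/((5 - 11/5*(-29791)) + 0) = 3346/((5 + 327701/5) + 0) = 3346/(327726/5 + 0) = 3346/(327726/5) = 3346*(5/327726) = 1195/23409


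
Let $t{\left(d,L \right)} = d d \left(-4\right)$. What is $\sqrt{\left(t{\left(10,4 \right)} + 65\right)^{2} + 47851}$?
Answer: $2 \sqrt{40019} \approx 400.1$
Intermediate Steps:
$t{\left(d,L \right)} = - 4 d^{2}$ ($t{\left(d,L \right)} = d^{2} \left(-4\right) = - 4 d^{2}$)
$\sqrt{\left(t{\left(10,4 \right)} + 65\right)^{2} + 47851} = \sqrt{\left(- 4 \cdot 10^{2} + 65\right)^{2} + 47851} = \sqrt{\left(\left(-4\right) 100 + 65\right)^{2} + 47851} = \sqrt{\left(-400 + 65\right)^{2} + 47851} = \sqrt{\left(-335\right)^{2} + 47851} = \sqrt{112225 + 47851} = \sqrt{160076} = 2 \sqrt{40019}$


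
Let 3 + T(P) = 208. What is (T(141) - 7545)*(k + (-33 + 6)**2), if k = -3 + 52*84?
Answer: -37389960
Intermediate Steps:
k = 4365 (k = -3 + 4368 = 4365)
T(P) = 205 (T(P) = -3 + 208 = 205)
(T(141) - 7545)*(k + (-33 + 6)**2) = (205 - 7545)*(4365 + (-33 + 6)**2) = -7340*(4365 + (-27)**2) = -7340*(4365 + 729) = -7340*5094 = -37389960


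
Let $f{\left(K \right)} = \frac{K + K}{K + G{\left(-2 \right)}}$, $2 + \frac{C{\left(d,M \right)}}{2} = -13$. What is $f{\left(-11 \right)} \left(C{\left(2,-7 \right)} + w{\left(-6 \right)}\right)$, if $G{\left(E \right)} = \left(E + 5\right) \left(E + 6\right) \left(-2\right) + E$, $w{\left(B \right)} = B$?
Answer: $- \frac{792}{37} \approx -21.405$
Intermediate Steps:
$C{\left(d,M \right)} = -30$ ($C{\left(d,M \right)} = -4 + 2 \left(-13\right) = -4 - 26 = -30$)
$G{\left(E \right)} = E - 2 \left(5 + E\right) \left(6 + E\right)$ ($G{\left(E \right)} = \left(5 + E\right) \left(6 + E\right) \left(-2\right) + E = - 2 \left(5 + E\right) \left(6 + E\right) + E = E - 2 \left(5 + E\right) \left(6 + E\right)$)
$f{\left(K \right)} = \frac{2 K}{-26 + K}$ ($f{\left(K \right)} = \frac{K + K}{K - \left(18 + 8\right)} = \frac{2 K}{K - 26} = \frac{2 K}{-26 + K}$)
$f{\left(-11 \right)} \left(C{\left(2,-7 \right)} + w{\left(-6 \right)}\right) = 2 \left(-11\right) \frac{1}{-26 - 11} \left(-30 - 6\right) = 2 \left(-11\right) \frac{1}{-37} \left(-36\right) = 2 \left(-11\right) \left(- \frac{1}{37}\right) \left(-36\right) = \frac{22}{37} \left(-36\right) = - \frac{792}{37}$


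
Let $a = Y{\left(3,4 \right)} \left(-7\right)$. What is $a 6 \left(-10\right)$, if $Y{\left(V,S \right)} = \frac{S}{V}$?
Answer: $560$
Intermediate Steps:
$a = - \frac{28}{3}$ ($a = \frac{4}{3} \left(-7\right) = - \frac{28}{3} \approx -9.3333$)
$a 6 \left(-10\right) = \left(- \frac{28}{3}\right) 6 \left(-10\right) = \left(-56\right) \left(-10\right) = 560$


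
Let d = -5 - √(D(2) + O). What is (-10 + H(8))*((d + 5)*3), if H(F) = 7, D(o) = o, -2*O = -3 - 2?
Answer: 27*√2/2 ≈ 19.092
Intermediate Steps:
O = 5/2 (O = -(-3 - 2)/2 = -½*(-5) = 5/2 ≈ 2.5000)
d = -5 - 3*√2/2 (d = -5 - √(2 + 5/2) = -5 - √(9/2) = -5 - 3*√2/2 ≈ -7.1213)
(-10 + H(8))*((d + 5)*3) = (-10 + 7)*(((-5 - 3*√2/2) + 5)*3) = -3*(-3*√2/2)*3 = -(-27)*√2/2 = 27*√2/2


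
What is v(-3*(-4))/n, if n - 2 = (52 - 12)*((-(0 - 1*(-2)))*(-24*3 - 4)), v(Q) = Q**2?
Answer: 72/3041 ≈ 0.023676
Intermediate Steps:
n = 6082 (n = 2 + (52 - 12)*((-(0 - 1*(-2)))*(-24*3 - 4)) = 2 + 40*((-(0 + 2))*(-4*18 - 4)) = 2 + 40*((-1*2)*(-72 - 4)) = 2 + 40*(-2*(-76)) = 2 + 40*152 = 2 + 6080 = 6082)
v(-3*(-4))/n = (-3*(-4))**2/6082 = 12**2*(1/6082) = 144*(1/6082) = 72/3041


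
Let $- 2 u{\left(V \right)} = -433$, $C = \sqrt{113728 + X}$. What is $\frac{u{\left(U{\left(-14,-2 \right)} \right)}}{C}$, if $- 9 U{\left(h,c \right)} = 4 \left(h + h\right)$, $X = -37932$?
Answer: $\frac{433 \sqrt{18949}}{75796} \approx 0.78638$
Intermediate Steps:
$U{\left(h,c \right)} = - \frac{8 h}{9}$ ($U{\left(h,c \right)} = - \frac{4 \left(h + h\right)}{9} = - \frac{4 \cdot 2 h}{9} = - \frac{8 h}{9}$)
$C = 2 \sqrt{18949}$ ($C = \sqrt{113728 - 37932} = \sqrt{75796} = 2 \sqrt{18949} \approx 275.31$)
$u{\left(V \right)} = \frac{433}{2}$ ($u{\left(V \right)} = \left(- \frac{1}{2}\right) \left(-433\right) = \frac{433}{2}$)
$\frac{u{\left(U{\left(-14,-2 \right)} \right)}}{C} = \frac{433}{2 \cdot 2 \sqrt{18949}} = \frac{433 \frac{\sqrt{18949}}{37898}}{2} = \frac{433 \sqrt{18949}}{75796}$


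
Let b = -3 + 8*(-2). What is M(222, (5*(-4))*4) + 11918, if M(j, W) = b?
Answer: 11899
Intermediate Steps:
b = -19 (b = -3 - 16 = -19)
M(j, W) = -19
M(222, (5*(-4))*4) + 11918 = -19 + 11918 = 11899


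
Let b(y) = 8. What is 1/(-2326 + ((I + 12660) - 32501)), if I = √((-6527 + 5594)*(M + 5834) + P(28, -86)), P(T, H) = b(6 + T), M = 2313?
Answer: -22167/498977032 - I*√7601143/498977032 ≈ -4.4425e-5 - 5.5253e-6*I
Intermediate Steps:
P(T, H) = 8
I = I*√7601143 (I = √((-6527 + 5594)*(2313 + 5834) + 8) = √(-933*8147 + 8) = √(-7601151 + 8) = √(-7601143) = I*√7601143 ≈ 2757.0*I)
1/(-2326 + ((I + 12660) - 32501)) = 1/(-2326 + ((I*√7601143 + 12660) - 32501)) = 1/(-2326 + ((12660 + I*√7601143) - 32501)) = 1/(-2326 + (-19841 + I*√7601143)) = 1/(-22167 + I*√7601143)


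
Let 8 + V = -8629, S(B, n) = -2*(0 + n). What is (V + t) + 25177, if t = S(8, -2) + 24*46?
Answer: 17648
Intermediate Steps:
S(B, n) = -2*n
V = -8637 (V = -8 - 8629 = -8637)
t = 1108 (t = -2*(-2) + 24*46 = 4 + 1104 = 1108)
(V + t) + 25177 = (-8637 + 1108) + 25177 = -7529 + 25177 = 17648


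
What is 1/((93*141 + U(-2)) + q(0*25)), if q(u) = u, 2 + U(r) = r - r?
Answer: 1/13111 ≈ 7.6272e-5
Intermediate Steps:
U(r) = -2 (U(r) = -2 + (r - r) = -2 + 0 = -2)
1/((93*141 + U(-2)) + q(0*25)) = 1/((93*141 - 2) + 0*25) = 1/((13113 - 2) + 0) = 1/(13111 + 0) = 1/13111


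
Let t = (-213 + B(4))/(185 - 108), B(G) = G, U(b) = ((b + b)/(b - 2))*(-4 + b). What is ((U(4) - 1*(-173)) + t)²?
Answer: 1420864/49 ≈ 28997.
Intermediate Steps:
U(b) = 2*b*(-4 + b)/(-2 + b) (U(b) = ((2*b)/(-2 + b))*(-4 + b) = (2*b/(-2 + b))*(-4 + b) = 2*b*(-4 + b)/(-2 + b))
t = -19/7 (t = (-213 + 4)/(185 - 108) = -209/77 = -209*1/77 = -19/7 ≈ -2.7143)
((U(4) - 1*(-173)) + t)² = ((2*4*(-4 + 4)/(-2 + 4) - 1*(-173)) - 19/7)² = ((2*4*0/2 + 173) - 19/7)² = ((2*4*(½)*0 + 173) - 19/7)² = ((0 + 173) - 19/7)² = (173 - 19/7)² = (1192/7)² = 1420864/49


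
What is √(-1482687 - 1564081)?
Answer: 4*I*√190423 ≈ 1745.5*I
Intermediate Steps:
√(-1482687 - 1564081) = √(-3046768) = 4*I*√190423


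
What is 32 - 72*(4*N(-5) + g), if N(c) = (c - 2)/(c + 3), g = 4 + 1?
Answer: -1336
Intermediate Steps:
g = 5
N(c) = (-2 + c)/(3 + c)
32 - 72*(4*N(-5) + g) = 32 - 72*(4*((-2 - 5)/(3 - 5)) + 5) = 32 - 72*(4*(-7/(-2)) + 5) = 32 - 72*(4*(-½*(-7)) + 5) = 32 - 72*(4*(7/2) + 5) = 32 - 72*(14 + 5) = 32 - 72*19 = 32 - 1368 = -1336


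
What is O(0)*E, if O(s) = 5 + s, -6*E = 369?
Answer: -615/2 ≈ -307.50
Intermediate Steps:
E = -123/2 (E = -1/6*369 = -123/2 ≈ -61.500)
O(0)*E = (5 + 0)*(-123/2) = 5*(-123/2) = -615/2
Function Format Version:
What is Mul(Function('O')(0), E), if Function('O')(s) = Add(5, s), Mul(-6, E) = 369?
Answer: Rational(-615, 2) ≈ -307.50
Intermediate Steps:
E = Rational(-123, 2) (E = Mul(Rational(-1, 6), 369) = Rational(-123, 2) ≈ -61.500)
Mul(Function('O')(0), E) = Mul(Add(5, 0), Rational(-123, 2)) = Mul(5, Rational(-123, 2)) = Rational(-615, 2)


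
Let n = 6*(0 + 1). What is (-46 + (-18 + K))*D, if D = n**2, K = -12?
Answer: -2736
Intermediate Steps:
n = 6 (n = 6*1 = 6)
D = 36 (D = 6**2 = 36)
(-46 + (-18 + K))*D = (-46 + (-18 - 12))*36 = (-46 - 30)*36 = -76*36 = -2736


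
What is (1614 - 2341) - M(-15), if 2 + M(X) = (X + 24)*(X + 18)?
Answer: -752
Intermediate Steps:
M(X) = -2 + (18 + X)*(24 + X) (M(X) = -2 + (X + 24)*(X + 18) = -2 + (24 + X)*(18 + X) = -2 + (18 + X)*(24 + X))
(1614 - 2341) - M(-15) = (1614 - 2341) - (430 + (-15)² + 42*(-15)) = -727 - (430 + 225 - 630) = -727 - 1*25 = -727 - 25 = -752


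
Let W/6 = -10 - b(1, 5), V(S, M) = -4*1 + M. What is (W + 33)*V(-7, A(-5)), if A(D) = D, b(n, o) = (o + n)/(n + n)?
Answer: 405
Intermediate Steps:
b(n, o) = (n + o)/(2*n) (b(n, o) = (n + o)/((2*n)) = (n + o)*(1/(2*n)) = (n + o)/(2*n))
V(S, M) = -4 + M
W = -78 (W = 6*(-10 - (1 + 5)/(2*1)) = 6*(-10 - 6/2) = 6*(-10 - 1*3) = 6*(-10 - 3) = 6*(-13) = -78)
(W + 33)*V(-7, A(-5)) = (-78 + 33)*(-4 - 5) = -45*(-9) = 405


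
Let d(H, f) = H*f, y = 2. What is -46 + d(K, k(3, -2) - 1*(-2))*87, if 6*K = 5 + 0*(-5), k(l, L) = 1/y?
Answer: 541/4 ≈ 135.25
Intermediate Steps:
k(l, L) = ½ (k(l, L) = 1/2 = 1*(½) = ½)
K = ⅚ (K = (5 + 0*(-5))/6 = (5 + 0)/6 = (⅙)*5 = ⅚ ≈ 0.83333)
-46 + d(K, k(3, -2) - 1*(-2))*87 = -46 + (5*(½ - 1*(-2))/6)*87 = -46 + (5*(½ + 2)/6)*87 = -46 + ((⅚)*(5/2))*87 = -46 + (25/12)*87 = -46 + 725/4 = 541/4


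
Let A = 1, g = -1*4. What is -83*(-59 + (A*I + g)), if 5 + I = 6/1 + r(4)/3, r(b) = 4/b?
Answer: 15355/3 ≈ 5118.3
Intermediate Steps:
g = -4
I = 4/3 (I = -5 + (6/1 + (4/4)/3) = -5 + (6*1 + (4*(¼))*(⅓)) = -5 + (6 + 1*(⅓)) = -5 + (6 + ⅓) = -5 + 19/3 = 4/3 ≈ 1.3333)
-83*(-59 + (A*I + g)) = -83*(-59 + (1*(4/3) - 4)) = -83*(-59 + (4/3 - 4)) = -83*(-59 - 8/3) = -83*(-185/3) = 15355/3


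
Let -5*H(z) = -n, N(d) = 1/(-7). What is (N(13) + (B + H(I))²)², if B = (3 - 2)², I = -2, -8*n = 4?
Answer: 218089/490000 ≈ 0.44508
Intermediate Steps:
n = -½ (n = -⅛*4 = -½ ≈ -0.50000)
N(d) = -⅐
B = 1 (B = 1² = 1)
H(z) = -⅒ (H(z) = -(-1)*(-1)/(5*2) = -⅕*½ = -⅒)
(N(13) + (B + H(I))²)² = (-⅐ + (1 - ⅒)²)² = (-⅐ + (9/10)²)² = (-⅐ + 81/100)² = (467/700)² = 218089/490000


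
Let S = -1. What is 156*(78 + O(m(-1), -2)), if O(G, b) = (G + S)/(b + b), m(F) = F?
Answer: 12246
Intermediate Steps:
O(G, b) = (-1 + G)/(2*b) (O(G, b) = (G - 1)/(b + b) = (-1 + G)/((2*b)) = (-1 + G)*(1/(2*b)) = (-1 + G)/(2*b))
156*(78 + O(m(-1), -2)) = 156*(78 + (½)*(-1 - 1)/(-2)) = 156*(78 + (½)*(-½)*(-2)) = 156*(78 + ½) = 156*(157/2) = 12246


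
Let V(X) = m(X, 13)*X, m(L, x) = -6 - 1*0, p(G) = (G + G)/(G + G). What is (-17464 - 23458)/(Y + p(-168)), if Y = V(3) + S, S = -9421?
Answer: 20461/4719 ≈ 4.3359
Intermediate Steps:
p(G) = 1 (p(G) = (2*G)/((2*G)) = (2*G)*(1/(2*G)) = 1)
m(L, x) = -6 (m(L, x) = -6 + 0 = -6)
V(X) = -6*X
Y = -9439 (Y = -6*3 - 9421 = -18 - 9421 = -9439)
(-17464 - 23458)/(Y + p(-168)) = (-17464 - 23458)/(-9439 + 1) = -40922/(-9438) = -40922*(-1/9438) = 20461/4719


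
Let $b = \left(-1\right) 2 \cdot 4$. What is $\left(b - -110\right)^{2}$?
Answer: $10404$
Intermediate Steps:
$b = -8$ ($b = \left(-2\right) 4 = -8$)
$\left(b - -110\right)^{2} = \left(-8 - -110\right)^{2} = \left(-8 + 110\right)^{2} = 102^{2} = 10404$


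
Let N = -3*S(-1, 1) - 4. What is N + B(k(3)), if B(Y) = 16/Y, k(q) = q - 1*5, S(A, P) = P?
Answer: -15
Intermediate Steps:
k(q) = -5 + q (k(q) = q - 5 = -5 + q)
N = -7 (N = -3*1 - 4 = -3 - 4 = -7)
N + B(k(3)) = -7 + 16/(-5 + 3) = -7 + 16/(-2) = -7 + 16*(-½) = -7 - 8 = -15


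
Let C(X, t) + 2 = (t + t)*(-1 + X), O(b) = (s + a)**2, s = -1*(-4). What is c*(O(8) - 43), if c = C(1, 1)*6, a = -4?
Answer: 516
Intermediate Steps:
s = 4
O(b) = 0 (O(b) = (4 - 4)**2 = 0**2 = 0)
C(X, t) = -2 + 2*t*(-1 + X) (C(X, t) = -2 + (t + t)*(-1 + X) = -2 + (2*t)*(-1 + X) = -2 + 2*t*(-1 + X))
c = -12 (c = (-2 - 2*1 + 2*1*1)*6 = (-2 - 2 + 2)*6 = -2*6 = -12)
c*(O(8) - 43) = -12*(0 - 43) = -12*(-43) = 516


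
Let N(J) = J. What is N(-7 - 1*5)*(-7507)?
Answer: 90084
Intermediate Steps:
N(-7 - 1*5)*(-7507) = (-7 - 1*5)*(-7507) = (-7 - 5)*(-7507) = -12*(-7507) = 90084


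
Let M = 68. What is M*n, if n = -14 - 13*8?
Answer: -8024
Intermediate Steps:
n = -118 (n = -14 - 104 = -118)
M*n = 68*(-118) = -8024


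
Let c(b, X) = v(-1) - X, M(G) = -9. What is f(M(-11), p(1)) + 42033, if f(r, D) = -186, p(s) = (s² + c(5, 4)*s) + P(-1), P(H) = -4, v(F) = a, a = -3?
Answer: 41847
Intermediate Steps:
v(F) = -3
c(b, X) = -3 - X
p(s) = -4 + s² - 7*s (p(s) = (s² + (-3 - 1*4)*s) - 4 = (s² + (-3 - 4)*s) - 4 = (s² - 7*s) - 4 = -4 + s² - 7*s)
f(M(-11), p(1)) + 42033 = -186 + 42033 = 41847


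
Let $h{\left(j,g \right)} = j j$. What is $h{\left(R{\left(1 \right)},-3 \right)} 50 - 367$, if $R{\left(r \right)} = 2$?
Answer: $-167$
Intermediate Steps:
$h{\left(j,g \right)} = j^{2}$
$h{\left(R{\left(1 \right)},-3 \right)} 50 - 367 = 2^{2} \cdot 50 - 367 = 4 \cdot 50 - 367 = 200 - 367 = -167$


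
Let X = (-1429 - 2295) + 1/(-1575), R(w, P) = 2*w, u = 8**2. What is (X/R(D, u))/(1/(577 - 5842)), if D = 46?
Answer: 686240217/3220 ≈ 2.1312e+5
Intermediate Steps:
u = 64
X = -5865301/1575 (X = -3724 - 1/1575 = -5865301/1575 ≈ -3724.0)
(X/R(D, u))/(1/(577 - 5842)) = (-5865301/(1575*(2*46)))/(1/(577 - 5842)) = (-5865301/1575/92)/(1/(-5265)) = (-5865301/1575*1/92)/(-1/5265) = -5865301/144900*(-5265) = 686240217/3220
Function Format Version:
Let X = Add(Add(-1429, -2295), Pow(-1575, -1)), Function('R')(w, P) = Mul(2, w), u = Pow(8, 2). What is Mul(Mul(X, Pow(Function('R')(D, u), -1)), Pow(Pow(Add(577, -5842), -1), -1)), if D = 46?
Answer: Rational(686240217, 3220) ≈ 2.1312e+5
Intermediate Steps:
u = 64
X = Rational(-5865301, 1575) (X = Add(-3724, Rational(-1, 1575)) = Rational(-5865301, 1575) ≈ -3724.0)
Mul(Mul(X, Pow(Function('R')(D, u), -1)), Pow(Pow(Add(577, -5842), -1), -1)) = Mul(Mul(Rational(-5865301, 1575), Pow(Mul(2, 46), -1)), Pow(Pow(Add(577, -5842), -1), -1)) = Mul(Mul(Rational(-5865301, 1575), Pow(92, -1)), Pow(Pow(-5265, -1), -1)) = Mul(Mul(Rational(-5865301, 1575), Rational(1, 92)), Pow(Rational(-1, 5265), -1)) = Mul(Rational(-5865301, 144900), -5265) = Rational(686240217, 3220)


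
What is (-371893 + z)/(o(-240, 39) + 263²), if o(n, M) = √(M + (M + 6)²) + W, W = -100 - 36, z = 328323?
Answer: -200517854/317703535 + 34856*√129/953110605 ≈ -0.63073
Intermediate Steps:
W = -136
o(n, M) = -136 + √(M + (6 + M)²) (o(n, M) = √(M + (M + 6)²) - 136 = √(M + (6 + M)²) - 136 = -136 + √(M + (6 + M)²))
(-371893 + z)/(o(-240, 39) + 263²) = (-371893 + 328323)/((-136 + √(39 + (6 + 39)²)) + 263²) = -43570/((-136 + √(39 + 45²)) + 69169) = -43570/((-136 + √(39 + 2025)) + 69169) = -43570/((-136 + √2064) + 69169) = -43570/((-136 + 4*√129) + 69169) = -43570/(69033 + 4*√129)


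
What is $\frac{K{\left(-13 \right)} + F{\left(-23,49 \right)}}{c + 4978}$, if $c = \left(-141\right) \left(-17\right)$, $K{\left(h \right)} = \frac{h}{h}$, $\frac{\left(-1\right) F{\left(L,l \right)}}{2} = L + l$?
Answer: $- \frac{51}{7375} \approx -0.0069153$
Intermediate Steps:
$F{\left(L,l \right)} = - 2 L - 2 l$ ($F{\left(L,l \right)} = - 2 \left(L + l\right) = - 2 L - 2 l$)
$K{\left(h \right)} = 1$
$c = 2397$
$\frac{K{\left(-13 \right)} + F{\left(-23,49 \right)}}{c + 4978} = \frac{1 - 52}{2397 + 4978} = \frac{1 + \left(46 - 98\right)}{7375} = \left(1 - 52\right) \frac{1}{7375} = \left(-51\right) \frac{1}{7375} = - \frac{51}{7375}$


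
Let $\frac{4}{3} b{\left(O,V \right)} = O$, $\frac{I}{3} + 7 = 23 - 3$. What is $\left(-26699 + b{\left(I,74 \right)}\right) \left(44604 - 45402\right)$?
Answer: $\frac{42564921}{2} \approx 2.1282 \cdot 10^{7}$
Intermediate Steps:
$I = 39$ ($I = -21 + 3 \left(23 - 3\right) = -21 + 3 \cdot 20 = -21 + 60 = 39$)
$b{\left(O,V \right)} = \frac{3 O}{4}$
$\left(-26699 + b{\left(I,74 \right)}\right) \left(44604 - 45402\right) = \left(-26699 + \frac{3}{4} \cdot 39\right) \left(44604 - 45402\right) = \left(-26699 + \frac{117}{4}\right) \left(-798\right) = \left(- \frac{106679}{4}\right) \left(-798\right) = \frac{42564921}{2}$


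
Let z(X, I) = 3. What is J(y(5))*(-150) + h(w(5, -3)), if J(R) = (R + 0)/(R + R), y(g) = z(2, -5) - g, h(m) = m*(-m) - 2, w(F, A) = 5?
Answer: -102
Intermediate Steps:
h(m) = -2 - m**2 (h(m) = -m**2 - 2 = -2 - m**2)
y(g) = 3 - g
J(R) = 1/2 (J(R) = R/((2*R)) = R*(1/(2*R)) = 1/2)
J(y(5))*(-150) + h(w(5, -3)) = (1/2)*(-150) + (-2 - 1*5**2) = -75 + (-2 - 1*25) = -75 + (-2 - 25) = -75 - 27 = -102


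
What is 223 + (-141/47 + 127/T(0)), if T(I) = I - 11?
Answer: 2293/11 ≈ 208.45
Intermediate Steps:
T(I) = -11 + I
223 + (-141/47 + 127/T(0)) = 223 + (-141/47 + 127/(-11 + 0)) = 223 + (-141*1/47 + 127/(-11)) = 223 + (-3 + 127*(-1/11)) = 223 + (-3 - 127/11) = 223 - 160/11 = 2293/11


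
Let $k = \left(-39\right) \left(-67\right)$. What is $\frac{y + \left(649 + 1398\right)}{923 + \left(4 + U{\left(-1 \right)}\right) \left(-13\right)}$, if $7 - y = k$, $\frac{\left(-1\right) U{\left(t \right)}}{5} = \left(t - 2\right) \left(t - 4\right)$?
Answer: $- \frac{43}{142} \approx -0.30282$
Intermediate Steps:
$U{\left(t \right)} = - 5 \left(-4 + t\right) \left(-2 + t\right)$ ($U{\left(t \right)} = - 5 \left(t - 2\right) \left(t - 4\right) = - 5 \left(-2 + t\right) \left(-4 + t\right) = - 5 \left(-4 + t\right) \left(-2 + t\right)$)
$k = 2613$
$y = -2606$ ($y = 7 - 2613 = -2606$)
$\frac{y + \left(649 + 1398\right)}{923 + \left(4 + U{\left(-1 \right)}\right) \left(-13\right)} = \frac{-2606 + \left(649 + 1398\right)}{923 + \left(4 - \left(70 + 5\right)\right) \left(-13\right)} = \frac{-2606 + 2047}{923 + \left(4 - 75\right) \left(-13\right)} = - \frac{559}{923 + \left(4 - 75\right) \left(-13\right)} = - \frac{559}{923 - -923} = - \frac{559}{923 + 923} = - \frac{559}{1846} = \left(-559\right) \frac{1}{1846} = - \frac{43}{142}$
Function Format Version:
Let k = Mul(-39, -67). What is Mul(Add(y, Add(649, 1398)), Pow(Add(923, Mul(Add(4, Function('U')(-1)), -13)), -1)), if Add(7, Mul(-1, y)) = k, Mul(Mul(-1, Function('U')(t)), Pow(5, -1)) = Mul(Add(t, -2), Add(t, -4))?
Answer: Rational(-43, 142) ≈ -0.30282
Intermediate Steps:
Function('U')(t) = Mul(-5, Add(-4, t), Add(-2, t)) (Function('U')(t) = Mul(-5, Mul(Add(t, -2), Add(t, -4))) = Mul(-5, Mul(Add(-2, t), Add(-4, t))) = Mul(-5, Mul(Add(-4, t), Add(-2, t))) = Mul(-5, Add(-4, t), Add(-2, t)))
k = 2613
y = -2606 (y = Add(7, Mul(-1, 2613)) = Add(7, -2613) = -2606)
Mul(Add(y, Add(649, 1398)), Pow(Add(923, Mul(Add(4, Function('U')(-1)), -13)), -1)) = Mul(Add(-2606, Add(649, 1398)), Pow(Add(923, Mul(Add(4, Add(-40, Mul(-5, Pow(-1, 2)), Mul(30, -1))), -13)), -1)) = Mul(Add(-2606, 2047), Pow(Add(923, Mul(Add(4, Add(-40, Mul(-5, 1), -30)), -13)), -1)) = Mul(-559, Pow(Add(923, Mul(Add(4, Add(-40, -5, -30)), -13)), -1)) = Mul(-559, Pow(Add(923, Mul(Add(4, -75), -13)), -1)) = Mul(-559, Pow(Add(923, Mul(-71, -13)), -1)) = Mul(-559, Pow(Add(923, 923), -1)) = Mul(-559, Pow(1846, -1)) = Mul(-559, Rational(1, 1846)) = Rational(-43, 142)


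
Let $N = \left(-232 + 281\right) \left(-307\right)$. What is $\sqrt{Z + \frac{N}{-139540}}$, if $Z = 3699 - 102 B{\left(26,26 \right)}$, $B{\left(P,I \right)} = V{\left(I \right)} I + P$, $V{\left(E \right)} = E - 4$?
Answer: $\frac{i \sqrt{278912842836245}}{69770} \approx 239.37 i$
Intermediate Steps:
$N = -15043$ ($N = 49 \left(-307\right) = -15043$)
$V{\left(E \right)} = -4 + E$
$B{\left(P,I \right)} = P + I \left(-4 + I\right)$ ($B{\left(P,I \right)} = \left(-4 + I\right) I + P = I \left(-4 + I\right) + P = P + I \left(-4 + I\right)$)
$Z = -57297$ ($Z = 3699 - 102 \left(26 + 26 \left(-4 + 26\right)\right) = 3699 - 102 \left(26 + 26 \cdot 22\right) = 3699 - 102 \left(26 + 572\right) = 3699 - 102 \cdot 598 = 3699 - 60996 = -57297$)
$\sqrt{Z + \frac{N}{-139540}} = \sqrt{-57297 - \frac{15043}{-139540}} = \sqrt{-57297 - - \frac{15043}{139540}} = \sqrt{-57297 + \frac{15043}{139540}} = \sqrt{- \frac{7995208337}{139540}} = \frac{i \sqrt{278912842836245}}{69770}$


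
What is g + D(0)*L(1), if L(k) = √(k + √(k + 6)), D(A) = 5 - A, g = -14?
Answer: -14 + 5*√(1 + √7) ≈ -4.4531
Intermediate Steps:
L(k) = √(k + √(6 + k))
g + D(0)*L(1) = -14 + (5 - 1*0)*√(1 + √(6 + 1)) = -14 + (5 + 0)*√(1 + √7) = -14 + 5*√(1 + √7)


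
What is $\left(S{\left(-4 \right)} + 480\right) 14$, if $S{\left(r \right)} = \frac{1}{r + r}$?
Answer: $\frac{26873}{4} \approx 6718.3$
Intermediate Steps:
$S{\left(r \right)} = \frac{1}{2 r}$
$\left(S{\left(-4 \right)} + 480\right) 14 = \left(\frac{1}{2 \left(-4\right)} + 480\right) 14 = \left(\frac{1}{2} \left(- \frac{1}{4}\right) + 480\right) 14 = \left(- \frac{1}{8} + 480\right) 14 = \frac{3839}{8} \cdot 14 = \frac{26873}{4}$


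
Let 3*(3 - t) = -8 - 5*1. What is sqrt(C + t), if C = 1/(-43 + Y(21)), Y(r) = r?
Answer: sqrt(31746)/66 ≈ 2.6996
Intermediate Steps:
t = 22/3 (t = 3 - (-8 - 5*1)/3 = 3 - (-8 - 5)/3 = 3 - 1/3*(-13) = 3 + 13/3 = 22/3 ≈ 7.3333)
C = -1/22 (C = 1/(-43 + 21) = 1/(-22) = -1/22 ≈ -0.045455)
sqrt(C + t) = sqrt(-1/22 + 22/3) = sqrt(481/66) = sqrt(31746)/66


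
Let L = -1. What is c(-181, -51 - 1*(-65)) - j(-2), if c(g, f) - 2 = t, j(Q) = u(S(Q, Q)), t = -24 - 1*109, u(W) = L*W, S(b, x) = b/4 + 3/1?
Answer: -257/2 ≈ -128.50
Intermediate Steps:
S(b, x) = 3 + b/4 (S(b, x) = b*(¼) + 3*1 = b/4 + 3 = 3 + b/4)
u(W) = -W
t = -133 (t = -24 - 109 = -133)
j(Q) = -3 - Q/4 (j(Q) = -(3 + Q/4) = -3 - Q/4)
c(g, f) = -131 (c(g, f) = 2 - 133 = -131)
c(-181, -51 - 1*(-65)) - j(-2) = -131 - (-3 - ¼*(-2)) = -131 - (-3 + ½) = -131 - 1*(-5/2) = -131 + 5/2 = -257/2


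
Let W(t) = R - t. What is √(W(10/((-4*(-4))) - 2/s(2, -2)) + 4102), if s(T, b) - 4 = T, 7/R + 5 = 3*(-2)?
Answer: √71457078/132 ≈ 64.040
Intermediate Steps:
R = -7/11 (R = 7/(-5 + 3*(-2)) = 7/(-5 - 6) = 7/(-11) = 7*(-1/11) = -7/11 ≈ -0.63636)
s(T, b) = 4 + T
W(t) = -7/11 - t
√(W(10/((-4*(-4))) - 2/s(2, -2)) + 4102) = √((-7/11 - (10/((-4*(-4))) - 2/(4 + 2))) + 4102) = √((-7/11 - (10/16 - 2/6)) + 4102) = √((-7/11 - (10*(1/16) - 2*⅙)) + 4102) = √((-7/11 - (5/8 - ⅓)) + 4102) = √((-7/11 - 1*7/24) + 4102) = √((-7/11 - 7/24) + 4102) = √(-245/264 + 4102) = √(1082683/264) = √71457078/132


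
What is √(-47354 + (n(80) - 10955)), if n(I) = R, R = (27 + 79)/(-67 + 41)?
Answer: 3*I*√1094990/13 ≈ 241.48*I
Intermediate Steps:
R = -53/13 (R = 106/(-26) = 106*(-1/26) = -53/13 ≈ -4.0769)
n(I) = -53/13
√(-47354 + (n(80) - 10955)) = √(-47354 + (-53/13 - 10955)) = √(-47354 - 142468/13) = √(-758070/13) = 3*I*√1094990/13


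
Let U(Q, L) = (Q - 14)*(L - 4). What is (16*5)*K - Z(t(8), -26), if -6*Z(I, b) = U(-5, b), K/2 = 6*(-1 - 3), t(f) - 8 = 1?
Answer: -3745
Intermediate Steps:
U(Q, L) = (-14 + Q)*(-4 + L)
t(f) = 9 (t(f) = 8 + 1 = 9)
K = -48 (K = 2*(6*(-1 - 3)) = 2*(6*(-4)) = 2*(-24) = -48)
Z(I, b) = -38/3 + 19*b/6 (Z(I, b) = -(56 - 14*b - 4*(-5) + b*(-5))/6 = -(56 - 14*b + 20 - 5*b)/6 = -(76 - 19*b)/6 = -38/3 + 19*b/6)
(16*5)*K - Z(t(8), -26) = (16*5)*(-48) - (-38/3 + (19/6)*(-26)) = 80*(-48) - (-38/3 - 247/3) = -3840 - 1*(-95) = -3840 + 95 = -3745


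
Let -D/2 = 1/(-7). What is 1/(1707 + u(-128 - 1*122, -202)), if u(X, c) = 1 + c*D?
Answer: 7/11552 ≈ 0.00060596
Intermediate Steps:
D = 2/7 (D = -2/(-7) = -2*(-⅐) = 2/7 ≈ 0.28571)
u(X, c) = 1 + 2*c/7 (u(X, c) = 1 + c*(2/7) = 1 + 2*c/7)
1/(1707 + u(-128 - 1*122, -202)) = 1/(1707 + (1 + (2/7)*(-202))) = 1/(1707 + (1 - 404/7)) = 1/(1707 - 397/7) = 1/(11552/7) = 7/11552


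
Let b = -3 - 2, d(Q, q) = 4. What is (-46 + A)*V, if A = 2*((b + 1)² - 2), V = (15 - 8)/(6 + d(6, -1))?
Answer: -63/5 ≈ -12.600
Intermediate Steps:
b = -5
V = 7/10 (V = (15 - 8)/(6 + 4) = 7/10 ≈ 0.70000)
A = 28 (A = 2*((-5 + 1)² - 2) = 2*((-4)² - 2) = 2*(16 - 2) = 2*14 = 28)
(-46 + A)*V = (-46 + 28)*(7/10) = -18*7/10 = -63/5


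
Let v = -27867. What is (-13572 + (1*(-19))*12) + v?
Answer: -41667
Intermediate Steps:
(-13572 + (1*(-19))*12) + v = (-13572 + (1*(-19))*12) - 27867 = (-13572 - 19*12) - 27867 = (-13572 - 228) - 27867 = -13800 - 27867 = -41667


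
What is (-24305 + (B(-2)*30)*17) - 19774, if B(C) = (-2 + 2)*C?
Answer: -44079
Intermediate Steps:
B(C) = 0 (B(C) = 0*C = 0)
(-24305 + (B(-2)*30)*17) - 19774 = (-24305 + (0*30)*17) - 19774 = (-24305 + 0*17) - 19774 = (-24305 + 0) - 19774 = -24305 - 19774 = -44079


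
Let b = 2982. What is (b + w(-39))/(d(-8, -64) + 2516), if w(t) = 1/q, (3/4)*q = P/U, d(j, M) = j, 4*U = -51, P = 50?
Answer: 795149/668800 ≈ 1.1889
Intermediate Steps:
U = -51/4 (U = (1/4)*(-51) = -51/4 ≈ -12.750)
q = -800/153 (q = 4*(50/(-51/4))/3 = 4*(50*(-4/51))/3 = (4/3)*(-200/51) = -800/153 ≈ -5.2288)
w(t) = -153/800 (w(t) = 1/(-800/153) = -153/800)
(b + w(-39))/(d(-8, -64) + 2516) = (2982 - 153/800)/(-8 + 2516) = (2385447/800)/2508 = (2385447/800)*(1/2508) = 795149/668800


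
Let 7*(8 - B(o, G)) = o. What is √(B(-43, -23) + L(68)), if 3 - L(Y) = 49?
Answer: I*√1561/7 ≈ 5.6442*I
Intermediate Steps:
B(o, G) = 8 - o/7
L(Y) = -46 (L(Y) = 3 - 1*49 = 3 - 49 = -46)
√(B(-43, -23) + L(68)) = √((8 - ⅐*(-43)) - 46) = √((8 + 43/7) - 46) = √(99/7 - 46) = √(-223/7) = I*√1561/7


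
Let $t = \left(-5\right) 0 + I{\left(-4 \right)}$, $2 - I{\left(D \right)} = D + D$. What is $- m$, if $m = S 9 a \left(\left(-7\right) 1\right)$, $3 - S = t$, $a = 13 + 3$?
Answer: $-7056$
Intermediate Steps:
$I{\left(D \right)} = 2 - 2 D$ ($I{\left(D \right)} = 2 - \left(D + D\right) = 2 - 2 D$)
$t = 10$ ($t = \left(-5\right) 0 + \left(2 - -8\right) = 0 + \left(2 + 8\right) = 0 + 10 = 10$)
$a = 16$
$S = -7$ ($S = 3 - 10 = -7$)
$m = 7056$ ($m = - 7 \cdot 9 \cdot 16 \left(\left(-7\right) 1\right) = - 7 \cdot 144 \left(-7\right) = \left(-7\right) \left(-1008\right) = 7056$)
$- m = \left(-1\right) 7056 = -7056$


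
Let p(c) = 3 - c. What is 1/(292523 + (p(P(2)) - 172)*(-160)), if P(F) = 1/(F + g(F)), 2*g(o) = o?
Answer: 3/958849 ≈ 3.1288e-6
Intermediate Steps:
g(o) = o/2
P(F) = 2/(3*F) (P(F) = 1/(F + F/2) = 1/(3*F/2) = 2/(3*F))
1/(292523 + (p(P(2)) - 172)*(-160)) = 1/(292523 + ((3 - 2/(3*2)) - 172)*(-160)) = 1/(292523 + ((3 - 1*⅓) - 172)*(-160)) = 1/(292523 + ((3 - ⅓) - 172)*(-160)) = 1/(292523 + (8/3 - 172)*(-160)) = 1/(292523 - 508/3*(-160)) = 1/(292523 + 81280/3) = 1/(958849/3) = 3/958849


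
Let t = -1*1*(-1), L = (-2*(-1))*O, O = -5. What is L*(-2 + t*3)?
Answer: -10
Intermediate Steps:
L = -10 (L = -2*(-1)*(-5) = 2*(-5) = -10)
t = 1 (t = -1*(-1) = 1)
L*(-2 + t*3) = -10*(-2 + 1*3) = -10*(-2 + 3) = -10*1 = -10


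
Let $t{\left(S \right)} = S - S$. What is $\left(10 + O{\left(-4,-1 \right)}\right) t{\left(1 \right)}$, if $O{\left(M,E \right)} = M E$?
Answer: $0$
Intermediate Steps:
$t{\left(S \right)} = 0$
$O{\left(M,E \right)} = E M$
$\left(10 + O{\left(-4,-1 \right)}\right) t{\left(1 \right)} = \left(10 - -4\right) 0 = \left(10 + 4\right) 0 = 14 \cdot 0 = 0$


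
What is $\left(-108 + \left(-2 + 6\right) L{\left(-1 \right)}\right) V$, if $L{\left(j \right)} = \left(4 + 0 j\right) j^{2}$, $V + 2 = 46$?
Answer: $-4048$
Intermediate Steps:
$V = 44$ ($V = -2 + 46 = 44$)
$L{\left(j \right)} = 4 j^{2}$ ($L{\left(j \right)} = \left(4 + 0\right) j^{2} = 4 j^{2}$)
$\left(-108 + \left(-2 + 6\right) L{\left(-1 \right)}\right) V = \left(-108 + \left(-2 + 6\right) 4 \left(-1\right)^{2}\right) 44 = \left(-108 + 4 \cdot 4 \cdot 1\right) 44 = \left(-108 + 4 \cdot 4\right) 44 = \left(-108 + 16\right) 44 = \left(-92\right) 44 = -4048$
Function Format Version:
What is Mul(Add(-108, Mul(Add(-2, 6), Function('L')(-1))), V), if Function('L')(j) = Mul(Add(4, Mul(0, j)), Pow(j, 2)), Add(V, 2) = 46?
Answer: -4048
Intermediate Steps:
V = 44 (V = Add(-2, 46) = 44)
Function('L')(j) = Mul(4, Pow(j, 2)) (Function('L')(j) = Mul(Add(4, 0), Pow(j, 2)) = Mul(4, Pow(j, 2)))
Mul(Add(-108, Mul(Add(-2, 6), Function('L')(-1))), V) = Mul(Add(-108, Mul(Add(-2, 6), Mul(4, Pow(-1, 2)))), 44) = Mul(Add(-108, Mul(4, Mul(4, 1))), 44) = Mul(Add(-108, Mul(4, 4)), 44) = Mul(Add(-108, 16), 44) = Mul(-92, 44) = -4048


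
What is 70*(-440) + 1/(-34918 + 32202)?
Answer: -83652801/2716 ≈ -30800.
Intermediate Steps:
70*(-440) + 1/(-34918 + 32202) = -30800 + 1/(-2716) = -30800 - 1/2716 = -83652801/2716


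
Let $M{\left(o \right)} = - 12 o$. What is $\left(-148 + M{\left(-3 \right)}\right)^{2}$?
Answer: $12544$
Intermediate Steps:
$\left(-148 + M{\left(-3 \right)}\right)^{2} = \left(-148 - -36\right)^{2} = \left(-148 + 36\right)^{2} = \left(-112\right)^{2} = 12544$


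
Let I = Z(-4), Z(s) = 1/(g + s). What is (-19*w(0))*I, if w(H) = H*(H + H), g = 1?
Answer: 0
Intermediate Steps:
w(H) = 2*H**2 (w(H) = H*(2*H) = 2*H**2)
Z(s) = 1/(1 + s)
I = -1/3 (I = 1/(1 - 4) = 1/(-3) = -1/3 ≈ -0.33333)
(-19*w(0))*I = -38*0**2*(-1/3) = -38*0*(-1/3) = -19*0*(-1/3) = 0*(-1/3) = 0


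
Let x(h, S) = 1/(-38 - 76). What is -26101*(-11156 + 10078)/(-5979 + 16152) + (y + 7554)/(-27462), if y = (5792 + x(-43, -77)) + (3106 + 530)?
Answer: 29355843061891/10616095188 ≈ 2765.2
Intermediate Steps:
x(h, S) = -1/114 (x(h, S) = 1/(-114) = -1/114)
y = 1074791/114 (y = (5792 - 1/114) + (3106 + 530) = 660287/114 + 3636 = 1074791/114 ≈ 9428.0)
-26101*(-11156 + 10078)/(-5979 + 16152) + (y + 7554)/(-27462) = -26101*(-11156 + 10078)/(-5979 + 16152) + (1074791/114 + 7554)/(-27462) = -26101/(10173/(-1078)) + (1935947/114)*(-1/27462) = -26101/(10173*(-1/1078)) - 1935947/3130668 = -26101/(-10173/1078) - 1935947/3130668 = -26101*(-1078/10173) - 1935947/3130668 = 28136878/10173 - 1935947/3130668 = 29355843061891/10616095188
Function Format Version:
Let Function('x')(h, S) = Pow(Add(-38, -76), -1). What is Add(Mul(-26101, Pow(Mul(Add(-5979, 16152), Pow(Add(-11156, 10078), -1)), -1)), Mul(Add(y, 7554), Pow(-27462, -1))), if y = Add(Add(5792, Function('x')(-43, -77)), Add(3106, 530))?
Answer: Rational(29355843061891, 10616095188) ≈ 2765.2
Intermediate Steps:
Function('x')(h, S) = Rational(-1, 114) (Function('x')(h, S) = Pow(-114, -1) = Rational(-1, 114))
y = Rational(1074791, 114) (y = Add(Add(5792, Rational(-1, 114)), Add(3106, 530)) = Add(Rational(660287, 114), 3636) = Rational(1074791, 114) ≈ 9428.0)
Add(Mul(-26101, Pow(Mul(Add(-5979, 16152), Pow(Add(-11156, 10078), -1)), -1)), Mul(Add(y, 7554), Pow(-27462, -1))) = Add(Mul(-26101, Pow(Mul(Add(-5979, 16152), Pow(Add(-11156, 10078), -1)), -1)), Mul(Add(Rational(1074791, 114), 7554), Pow(-27462, -1))) = Add(Mul(-26101, Pow(Mul(10173, Pow(-1078, -1)), -1)), Mul(Rational(1935947, 114), Rational(-1, 27462))) = Add(Mul(-26101, Pow(Mul(10173, Rational(-1, 1078)), -1)), Rational(-1935947, 3130668)) = Add(Mul(-26101, Pow(Rational(-10173, 1078), -1)), Rational(-1935947, 3130668)) = Add(Mul(-26101, Rational(-1078, 10173)), Rational(-1935947, 3130668)) = Add(Rational(28136878, 10173), Rational(-1935947, 3130668)) = Rational(29355843061891, 10616095188)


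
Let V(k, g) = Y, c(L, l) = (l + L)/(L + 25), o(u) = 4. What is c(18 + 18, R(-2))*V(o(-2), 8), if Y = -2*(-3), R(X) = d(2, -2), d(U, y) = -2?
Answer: 204/61 ≈ 3.3443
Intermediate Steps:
R(X) = -2
Y = 6
c(L, l) = (L + l)/(25 + L)
V(k, g) = 6
c(18 + 18, R(-2))*V(o(-2), 8) = (((18 + 18) - 2)/(25 + (18 + 18)))*6 = ((36 - 2)/(25 + 36))*6 = (34/61)*6 = 204/61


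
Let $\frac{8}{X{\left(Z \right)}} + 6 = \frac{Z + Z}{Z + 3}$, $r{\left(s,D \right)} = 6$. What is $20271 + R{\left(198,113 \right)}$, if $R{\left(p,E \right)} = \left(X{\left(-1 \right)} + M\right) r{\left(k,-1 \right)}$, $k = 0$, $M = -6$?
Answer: $\frac{141597}{7} \approx 20228.0$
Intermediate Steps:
$X{\left(Z \right)} = \frac{8}{-6 + \frac{2 Z}{3 + Z}}$ ($X{\left(Z \right)} = \frac{8}{-6 + \frac{Z + Z}{Z + 3}} = \frac{8}{-6 + \frac{2 Z}{3 + Z}}$)
$R{\left(p,E \right)} = - \frac{300}{7}$ ($R{\left(p,E \right)} = \left(\frac{4 \left(-3 - -1\right)}{9 + 2 \left(-1\right)} - 6\right) 6 = \left(\frac{4 \left(-3 + 1\right)}{9 - 2} - 6\right) 6 = \left(4 \cdot \frac{1}{7} \left(-2\right) - 6\right) 6 = \left(- \frac{8}{7} - 6\right) 6 = \left(- \frac{50}{7}\right) 6 = - \frac{300}{7}$)
$20271 + R{\left(198,113 \right)} = 20271 - \frac{300}{7} = \frac{141597}{7}$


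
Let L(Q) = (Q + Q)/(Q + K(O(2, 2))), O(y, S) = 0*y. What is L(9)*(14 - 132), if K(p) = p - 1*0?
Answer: -236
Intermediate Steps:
O(y, S) = 0
K(p) = p (K(p) = p + 0 = p)
L(Q) = 2 (L(Q) = (Q + Q)/(Q + 0) = (2*Q)/Q = 2)
L(9)*(14 - 132) = 2*(14 - 132) = 2*(-118) = -236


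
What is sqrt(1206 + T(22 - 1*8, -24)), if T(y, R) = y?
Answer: 2*sqrt(305) ≈ 34.928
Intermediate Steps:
sqrt(1206 + T(22 - 1*8, -24)) = sqrt(1206 + (22 - 1*8)) = sqrt(1206 + (22 - 8)) = sqrt(1206 + 14) = sqrt(1220) = 2*sqrt(305)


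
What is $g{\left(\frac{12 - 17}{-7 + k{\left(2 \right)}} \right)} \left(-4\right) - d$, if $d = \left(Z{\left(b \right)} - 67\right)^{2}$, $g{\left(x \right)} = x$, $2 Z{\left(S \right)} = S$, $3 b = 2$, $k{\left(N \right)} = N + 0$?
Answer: $- \frac{40036}{9} \approx -4448.4$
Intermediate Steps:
$k{\left(N \right)} = N$
$b = \frac{2}{3}$ ($b = \frac{1}{3} \cdot 2 = \frac{2}{3} \approx 0.66667$)
$Z{\left(S \right)} = \frac{S}{2}$
$d = \frac{40000}{9}$ ($d = \left(\frac{1}{2} \cdot \frac{2}{3} - 67\right)^{2} = \left(\frac{1}{3} - 67\right)^{2} = \left(- \frac{200}{3}\right)^{2} = \frac{40000}{9} \approx 4444.4$)
$g{\left(\frac{12 - 17}{-7 + k{\left(2 \right)}} \right)} \left(-4\right) - d = \frac{12 - 17}{-7 + 2} \left(-4\right) - \frac{40000}{9} = - \frac{5}{-5} \left(-4\right) - \frac{40000}{9} = \left(-5\right) \left(- \frac{1}{5}\right) \left(-4\right) - \frac{40000}{9} = 1 \left(-4\right) - \frac{40000}{9} = -4 - \frac{40000}{9} = - \frac{40036}{9}$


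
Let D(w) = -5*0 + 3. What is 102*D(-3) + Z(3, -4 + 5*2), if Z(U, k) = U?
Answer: 309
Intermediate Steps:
D(w) = 3 (D(w) = 0 + 3 = 3)
102*D(-3) + Z(3, -4 + 5*2) = 102*3 + 3 = 306 + 3 = 309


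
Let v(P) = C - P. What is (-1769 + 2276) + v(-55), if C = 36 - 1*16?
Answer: 582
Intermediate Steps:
C = 20 (C = 36 - 16 = 20)
v(P) = 20 - P
(-1769 + 2276) + v(-55) = (-1769 + 2276) + (20 - 1*(-55)) = 507 + (20 + 55) = 507 + 75 = 582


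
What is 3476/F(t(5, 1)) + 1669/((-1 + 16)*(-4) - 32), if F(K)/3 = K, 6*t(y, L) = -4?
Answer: -161565/92 ≈ -1756.1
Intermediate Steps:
t(y, L) = -2/3 (t(y, L) = (1/6)*(-4) = -2/3)
F(K) = 3*K
3476/F(t(5, 1)) + 1669/((-1 + 16)*(-4) - 32) = 3476/((3*(-2/3))) + 1669/((-1 + 16)*(-4) - 32) = 3476/(-2) + 1669/(15*(-4) - 32) = 3476*(-1/2) + 1669/(-60 - 32) = -1738 + 1669/(-92) = -1738 + 1669*(-1/92) = -1738 - 1669/92 = -161565/92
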